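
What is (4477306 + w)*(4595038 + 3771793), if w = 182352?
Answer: 38986571003798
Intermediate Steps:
(4477306 + w)*(4595038 + 3771793) = (4477306 + 182352)*(4595038 + 3771793) = 4659658*8366831 = 38986571003798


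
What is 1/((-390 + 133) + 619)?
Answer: 1/362 ≈ 0.0027624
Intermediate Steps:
1/((-390 + 133) + 619) = 1/(-257 + 619) = 1/362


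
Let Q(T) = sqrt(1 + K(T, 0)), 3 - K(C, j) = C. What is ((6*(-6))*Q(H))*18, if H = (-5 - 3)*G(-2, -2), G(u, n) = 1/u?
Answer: 0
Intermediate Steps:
K(C, j) = 3 - C
H = 4 (H = (-5 - 3)/(-2) = -8*(-1/2) = 4)
Q(T) = sqrt(4 - T) (Q(T) = sqrt(1 + (3 - T)) = sqrt(4 - T))
((6*(-6))*Q(H))*18 = ((6*(-6))*sqrt(4 - 1*4))*18 = -36*sqrt(4 - 4)*18 = -36*sqrt(0)*18 = -36*0*18 = 0*18 = 0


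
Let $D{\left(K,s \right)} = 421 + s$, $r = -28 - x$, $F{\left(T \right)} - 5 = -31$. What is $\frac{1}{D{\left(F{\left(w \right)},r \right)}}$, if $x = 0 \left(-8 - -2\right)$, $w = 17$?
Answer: $\frac{1}{393} \approx 0.0025445$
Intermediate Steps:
$F{\left(T \right)} = -26$ ($F{\left(T \right)} = 5 - 31 = -26$)
$x = 0$ ($x = 0 \left(-8 + \left(-2 + 4\right)\right) = 0 \left(-8 + 2\right) = 0 \left(-6\right) = 0$)
$r = -28$ ($r = -28 - 0 = -28 + 0 = -28$)
$\frac{1}{D{\left(F{\left(w \right)},r \right)}} = \frac{1}{421 - 28} = \frac{1}{393}$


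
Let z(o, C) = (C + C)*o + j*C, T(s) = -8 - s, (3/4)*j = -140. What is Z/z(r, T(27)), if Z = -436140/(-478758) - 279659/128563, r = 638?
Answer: 38908758351/1173358932760420 ≈ 3.3160e-5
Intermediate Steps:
j = -560/3 (j = (4/3)*(-140) = -560/3 ≈ -186.67)
z(o, C) = -560*C/3 + 2*C*o (z(o, C) = (C + C)*o - 560*C/3 = (2*C)*o - 560*C/3 = 2*C*o - 560*C/3 = -560*C/3 + 2*C*o)
Z = -12969586117/10258427459 (Z = -436140*(-1/478758) - 279659*1/128563 = 72690/79793 - 279659/128563 = -12969586117/10258427459 ≈ -1.2643)
Z/z(r, T(27)) = -12969586117*3/(2*(-280 + 3*638)*(-8 - 1*27))/10258427459 = -12969586117*3/(2*(-280 + 1914)*(-8 - 27))/10258427459 = -12969586117/(10258427459*((⅔)*(-35)*1634)) = -12969586117/(10258427459*(-114380/3)) = -12969586117/10258427459*(-3/114380) = 38908758351/1173358932760420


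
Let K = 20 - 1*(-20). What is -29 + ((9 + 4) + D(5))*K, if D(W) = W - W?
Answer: 491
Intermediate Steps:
K = 40 (K = 20 + 20 = 40)
D(W) = 0
-29 + ((9 + 4) + D(5))*K = -29 + ((9 + 4) + 0)*40 = -29 + (13 + 0)*40 = -29 + 13*40 = -29 + 520 = 491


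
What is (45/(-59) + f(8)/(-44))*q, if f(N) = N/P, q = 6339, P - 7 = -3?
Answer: -6649611/1298 ≈ -5123.0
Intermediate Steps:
P = 4 (P = 7 - 3 = 4)
f(N) = N/4
(45/(-59) + f(8)/(-44))*q = (45/(-59) + ((¼)*8)/(-44))*6339 = (45*(-1/59) + 2*(-1/44))*6339 = (-45/59 - 1/22)*6339 = -1049/1298*6339 = -6649611/1298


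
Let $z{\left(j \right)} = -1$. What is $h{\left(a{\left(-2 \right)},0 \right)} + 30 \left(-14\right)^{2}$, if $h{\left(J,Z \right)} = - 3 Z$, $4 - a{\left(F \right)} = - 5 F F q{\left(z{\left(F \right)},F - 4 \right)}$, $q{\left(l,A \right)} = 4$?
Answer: $5880$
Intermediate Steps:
$a{\left(F \right)} = 4 + 20 F^{2}$ ($a{\left(F \right)} = 4 - - 5 F F 4 = 4 - - 5 F^{2} \cdot 4 = 4 - - 20 F^{2} = 4 + 20 F^{2}$)
$h{\left(a{\left(-2 \right)},0 \right)} + 30 \left(-14\right)^{2} = \left(-3\right) 0 + 30 \left(-14\right)^{2} = 0 + 30 \cdot 196 = 0 + 5880 = 5880$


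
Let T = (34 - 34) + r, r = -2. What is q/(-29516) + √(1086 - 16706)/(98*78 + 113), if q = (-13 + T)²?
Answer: -225/29516 + 2*I*√3905/7757 ≈ -0.007623 + 0.016112*I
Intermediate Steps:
T = -2 (T = (34 - 34) - 2 = 0 - 2 = -2)
q = 225 (q = (-13 - 2)² = (-15)² = 225)
q/(-29516) + √(1086 - 16706)/(98*78 + 113) = 225/(-29516) + √(1086 - 16706)/(98*78 + 113) = 225*(-1/29516) + √(-15620)/(7644 + 113) = -225/29516 + (2*I*√3905)/7757 = -225/29516 + (2*I*√3905)*(1/7757) = -225/29516 + 2*I*√3905/7757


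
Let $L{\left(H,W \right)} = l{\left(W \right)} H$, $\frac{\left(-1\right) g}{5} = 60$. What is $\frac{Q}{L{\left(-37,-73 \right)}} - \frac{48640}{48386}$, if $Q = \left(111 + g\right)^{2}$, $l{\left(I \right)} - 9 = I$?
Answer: $\frac{806608393}{57289024} \approx 14.08$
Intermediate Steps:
$g = -300$ ($g = \left(-5\right) 60 = -300$)
$l{\left(I \right)} = 9 + I$
$Q = 35721$ ($Q = \left(111 - 300\right)^{2} = \left(-189\right)^{2} = 35721$)
$L{\left(H,W \right)} = H \left(9 + W\right)$ ($L{\left(H,W \right)} = \left(9 + W\right) H = H \left(9 + W\right)$)
$\frac{Q}{L{\left(-37,-73 \right)}} - \frac{48640}{48386} = \frac{35721}{\left(-37\right) \left(9 - 73\right)} - \frac{48640}{48386} = \frac{35721}{\left(-37\right) \left(-64\right)} - \frac{24320}{24193} = \frac{35721}{2368} - \frac{24320}{24193} = \frac{806608393}{57289024}$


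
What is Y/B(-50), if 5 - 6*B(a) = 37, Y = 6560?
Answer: -1230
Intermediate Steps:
B(a) = -16/3 (B(a) = ⅚ - ⅙*37 = ⅚ - 37/6 = -16/3)
Y/B(-50) = 6560/(-16/3) = 6560*(-3/16) = -1230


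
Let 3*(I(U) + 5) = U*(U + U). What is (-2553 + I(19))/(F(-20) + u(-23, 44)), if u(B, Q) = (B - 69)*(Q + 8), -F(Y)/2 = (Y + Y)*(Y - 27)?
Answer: 869/3204 ≈ 0.27122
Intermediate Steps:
F(Y) = -4*Y*(-27 + Y) (F(Y) = -2*(Y + Y)*(Y - 27) = -2*2*Y*(-27 + Y) = -4*Y*(-27 + Y))
I(U) = -5 + 2*U²/3 (I(U) = -5 + (U*(U + U))/3 = -5 + (U*(2*U))/3 = -5 + (2*U²)/3 = -5 + 2*U²/3)
u(B, Q) = (-69 + B)*(8 + Q)
(-2553 + I(19))/(F(-20) + u(-23, 44)) = (-2553 + (-5 + (⅔)*19²))/(4*(-20)*(27 - 1*(-20)) + (-552 - 69*44 + 8*(-23) - 23*44)) = (-2553 + (-5 + (⅔)*361))/(4*(-20)*(27 + 20) + (-552 - 3036 - 184 - 1012)) = (-2553 + (-5 + 722/3))/(4*(-20)*47 - 4784) = (-2553 + 707/3)/(-3760 - 4784) = -6952/3/(-8544) = -6952/3*(-1/8544) = 869/3204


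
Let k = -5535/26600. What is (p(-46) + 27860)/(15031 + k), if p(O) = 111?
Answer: 148805720/79963813 ≈ 1.8609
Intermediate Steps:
k = -1107/5320 (k = -5535*1/26600 = -1107/5320 ≈ -0.20808)
(p(-46) + 27860)/(15031 + k) = (111 + 27860)/(15031 - 1107/5320) = 27971/(79963813/5320) = 27971*(5320/79963813) = 148805720/79963813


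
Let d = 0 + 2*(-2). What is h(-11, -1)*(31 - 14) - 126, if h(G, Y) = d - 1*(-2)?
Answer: -160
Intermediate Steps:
d = -4 (d = 0 - 4 = -4)
h(G, Y) = -2 (h(G, Y) = -4 - 1*(-2) = -4 + 2 = -2)
h(-11, -1)*(31 - 14) - 126 = -2*(31 - 14) - 126 = -2*17 - 126 = -34 - 126 = -160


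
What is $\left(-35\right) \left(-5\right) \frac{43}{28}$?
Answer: $\frac{1075}{4} \approx 268.75$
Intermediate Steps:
$\left(-35\right) \left(-5\right) \frac{43}{28} = 175 \cdot 43 \cdot \frac{1}{28} = 175 \cdot \frac{43}{28} = \frac{1075}{4}$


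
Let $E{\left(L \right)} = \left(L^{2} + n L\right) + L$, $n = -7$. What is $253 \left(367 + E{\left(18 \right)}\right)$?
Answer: $147499$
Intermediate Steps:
$E{\left(L \right)} = L^{2} - 6 L$ ($E{\left(L \right)} = \left(L^{2} - 7 L\right) + L = L^{2} - 6 L$)
$253 \left(367 + E{\left(18 \right)}\right) = 253 \left(367 + 18 \left(-6 + 18\right)\right) = 253 \left(367 + 18 \cdot 12\right) = 253 \left(367 + 216\right) = 253 \cdot 583 = 147499$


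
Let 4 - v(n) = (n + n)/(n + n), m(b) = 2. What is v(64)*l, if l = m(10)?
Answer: 6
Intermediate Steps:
l = 2
v(n) = 3 (v(n) = 4 - (n + n)/(n + n) = 4 - 2*n/(2*n) = 4 - 2*n*1/(2*n) = 4 - 1*1 = 4 - 1 = 3)
v(64)*l = 3*2 = 6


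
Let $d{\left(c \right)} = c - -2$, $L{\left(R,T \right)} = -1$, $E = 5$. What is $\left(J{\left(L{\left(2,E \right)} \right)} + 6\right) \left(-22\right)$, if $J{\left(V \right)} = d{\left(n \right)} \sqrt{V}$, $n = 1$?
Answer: $-132 - 66 i \approx -132.0 - 66.0 i$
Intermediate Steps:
$d{\left(c \right)} = 2 + c$ ($d{\left(c \right)} = c + 2 = 2 + c$)
$J{\left(V \right)} = 3 \sqrt{V}$ ($J{\left(V \right)} = \left(2 + 1\right) \sqrt{V} = 3 \sqrt{V}$)
$\left(J{\left(L{\left(2,E \right)} \right)} + 6\right) \left(-22\right) = \left(3 \sqrt{-1} + 6\right) \left(-22\right) = \left(3 i + 6\right) \left(-22\right) = \left(6 + 3 i\right) \left(-22\right) = -132 - 66 i$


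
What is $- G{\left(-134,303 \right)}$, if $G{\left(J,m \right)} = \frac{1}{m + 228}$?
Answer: $- \frac{1}{531} \approx -0.0018832$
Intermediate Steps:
$G{\left(J,m \right)} = \frac{1}{228 + m}$
$- G{\left(-134,303 \right)} = - \frac{1}{228 + 303} = - \frac{1}{531}$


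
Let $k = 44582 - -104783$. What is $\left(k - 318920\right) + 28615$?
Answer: $-140940$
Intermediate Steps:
$k = 149365$ ($k = 44582 + 104783 = 149365$)
$\left(k - 318920\right) + 28615 = \left(149365 - 318920\right) + 28615 = -169555 + 28615 = -140940$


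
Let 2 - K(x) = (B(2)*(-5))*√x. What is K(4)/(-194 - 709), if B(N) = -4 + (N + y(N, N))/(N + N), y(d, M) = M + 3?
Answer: 41/1806 ≈ 0.022702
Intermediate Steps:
y(d, M) = 3 + M
B(N) = -4 + (3 + 2*N)/(2*N) (B(N) = -4 + (N + (3 + N))/(N + N) = -4 + (3 + 2*N)/((2*N)) = -4 + (3 + 2*N)*(1/(2*N)) = -4 + (3 + 2*N)/(2*N))
K(x) = 2 - 45*√x/4 (K(x) = 2 - (-3 + (3/2)/2)*(-5)*√x = 2 - (-3 + (3/2)*(½))*(-5)*√x = 2 - (-3 + ¾)*(-5)*√x = 2 - (-9/4*(-5))*√x = 2 - 45*√x/4)
K(4)/(-194 - 709) = (2 - 45*√4/4)/(-194 - 709) = (2 - 45/4*2)/(-903) = -(2 - 45/2)/903 = -1/903*(-41/2) = 41/1806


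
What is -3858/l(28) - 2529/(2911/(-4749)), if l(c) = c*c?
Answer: 4702391313/1141112 ≈ 4120.9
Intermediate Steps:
l(c) = c**2
-3858/l(28) - 2529/(2911/(-4749)) = -3858/(28**2) - 2529/(2911/(-4749)) = -3858/784 - 2529/(2911*(-1/4749)) = -3858*1/784 - 2529/(-2911/4749) = -1929/392 - 2529*(-4749/2911) = -1929/392 + 12010221/2911 = 4702391313/1141112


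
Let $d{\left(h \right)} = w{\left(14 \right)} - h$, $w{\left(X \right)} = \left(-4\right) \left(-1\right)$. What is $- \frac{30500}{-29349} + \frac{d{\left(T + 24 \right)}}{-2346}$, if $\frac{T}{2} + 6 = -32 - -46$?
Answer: $\frac{12101594}{11475459} \approx 1.0546$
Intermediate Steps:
$w{\left(X \right)} = 4$
$T = 16$ ($T = -12 + 2 \left(-32 - -46\right) = -12 + 2 \left(-32 + 46\right) = -12 + 2 \cdot 14 = -12 + 28 = 16$)
$d{\left(h \right)} = 4 - h$
$- \frac{30500}{-29349} + \frac{d{\left(T + 24 \right)}}{-2346} = - \frac{30500}{-29349} + \frac{4 - \left(16 + 24\right)}{-2346} = \left(-30500\right) \left(- \frac{1}{29349}\right) + \left(4 - 40\right) \left(- \frac{1}{2346}\right) = \frac{30500}{29349} + \left(4 - 40\right) \left(- \frac{1}{2346}\right) = \frac{30500}{29349} - - \frac{6}{391} = \frac{30500}{29349} + \frac{6}{391} = \frac{12101594}{11475459}$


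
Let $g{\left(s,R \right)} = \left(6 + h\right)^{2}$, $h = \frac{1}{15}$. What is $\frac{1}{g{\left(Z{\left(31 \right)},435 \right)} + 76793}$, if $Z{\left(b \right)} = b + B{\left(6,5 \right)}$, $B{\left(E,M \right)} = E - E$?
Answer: $\frac{225}{17286706} \approx 1.3016 \cdot 10^{-5}$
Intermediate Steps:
$B{\left(E,M \right)} = 0$
$h = \frac{1}{15} \approx 0.066667$
$Z{\left(b \right)} = b$ ($Z{\left(b \right)} = b + 0 = b$)
$g{\left(s,R \right)} = \frac{8281}{225}$ ($g{\left(s,R \right)} = \left(6 + \frac{1}{15}\right)^{2} = \left(\frac{91}{15}\right)^{2} = \frac{8281}{225}$)
$\frac{1}{g{\left(Z{\left(31 \right)},435 \right)} + 76793} = \frac{1}{\frac{8281}{225} + 76793} = \frac{1}{\frac{17286706}{225}} = \frac{225}{17286706}$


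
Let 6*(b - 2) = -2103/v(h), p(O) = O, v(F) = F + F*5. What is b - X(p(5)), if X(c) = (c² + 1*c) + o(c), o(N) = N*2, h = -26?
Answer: -11155/312 ≈ -35.753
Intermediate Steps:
o(N) = 2*N
v(F) = 6*F (v(F) = F + 5*F = 6*F)
b = 1325/312 (b = 2 + (-2103/(6*(-26)))/6 = 2 + (-2103/(-156))/6 = 2 + (-2103*(-1/156))/6 = 2 + (⅙)*(701/52) = 2 + 701/312 = 1325/312 ≈ 4.2468)
X(c) = c² + 3*c (X(c) = (c² + 1*c) + 2*c = (c² + c) + 2*c = (c + c²) + 2*c = c² + 3*c)
b - X(p(5)) = 1325/312 - 5*(3 + 5) = 1325/312 - 5*8 = 1325/312 - 1*40 = 1325/312 - 40 = -11155/312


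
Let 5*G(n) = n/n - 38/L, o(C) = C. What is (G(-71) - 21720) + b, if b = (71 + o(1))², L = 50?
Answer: -2066994/125 ≈ -16536.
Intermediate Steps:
G(n) = 6/125 (G(n) = (n/n - 38/50)/5 = (1 - 38*1/50)/5 = (1 - 19/25)/5 = (⅕)*(6/25) = 6/125)
b = 5184 (b = (71 + 1)² = 72² = 5184)
(G(-71) - 21720) + b = (6/125 - 21720) + 5184 = -2714994/125 + 5184 = -2066994/125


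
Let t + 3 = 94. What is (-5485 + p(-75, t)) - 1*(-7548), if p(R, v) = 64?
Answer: 2127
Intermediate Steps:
t = 91 (t = -3 + 94 = 91)
(-5485 + p(-75, t)) - 1*(-7548) = (-5485 + 64) - 1*(-7548) = -5421 + 7548 = 2127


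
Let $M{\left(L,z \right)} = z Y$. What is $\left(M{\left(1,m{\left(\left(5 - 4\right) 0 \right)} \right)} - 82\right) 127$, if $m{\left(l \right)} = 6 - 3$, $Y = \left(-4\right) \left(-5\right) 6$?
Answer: $35306$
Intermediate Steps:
$Y = 120$ ($Y = 20 \cdot 6 = 120$)
$m{\left(l \right)} = 3$
$M{\left(L,z \right)} = 120 z$ ($M{\left(L,z \right)} = z 120 = 120 z$)
$\left(M{\left(1,m{\left(\left(5 - 4\right) 0 \right)} \right)} - 82\right) 127 = \left(120 \cdot 3 - 82\right) 127 = \left(360 - 82\right) 127 = 278 \cdot 127 = 35306$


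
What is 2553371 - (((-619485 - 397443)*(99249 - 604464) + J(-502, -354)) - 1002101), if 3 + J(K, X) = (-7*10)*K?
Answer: -513763759185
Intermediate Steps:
J(K, X) = -3 - 70*K (J(K, X) = -3 + (-7*10)*K = -3 - 70*K)
2553371 - (((-619485 - 397443)*(99249 - 604464) + J(-502, -354)) - 1002101) = 2553371 - (((-619485 - 397443)*(99249 - 604464) + (-3 - 70*(-502))) - 1002101) = 2553371 - ((-1016928*(-505215) + (-3 + 35140)) - 1002101) = 2553371 - ((513767279520 + 35137) - 1002101) = 2553371 - (513767314657 - 1002101) = 2553371 - 1*513766312556 = 2553371 - 513766312556 = -513763759185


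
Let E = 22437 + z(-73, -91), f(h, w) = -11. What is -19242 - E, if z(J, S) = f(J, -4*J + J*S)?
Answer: -41668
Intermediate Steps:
z(J, S) = -11
E = 22426 (E = 22437 - 11 = 22426)
-19242 - E = -19242 - 1*22426 = -19242 - 22426 = -41668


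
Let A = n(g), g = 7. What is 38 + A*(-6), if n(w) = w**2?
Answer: -256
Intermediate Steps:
A = 49 (A = 7**2 = 49)
38 + A*(-6) = 38 + 49*(-6) = 38 - 294 = -256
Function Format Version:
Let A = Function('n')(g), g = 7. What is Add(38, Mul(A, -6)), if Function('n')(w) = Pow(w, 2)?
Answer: -256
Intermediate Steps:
A = 49 (A = Pow(7, 2) = 49)
Add(38, Mul(A, -6)) = Add(38, Mul(49, -6)) = Add(38, -294) = -256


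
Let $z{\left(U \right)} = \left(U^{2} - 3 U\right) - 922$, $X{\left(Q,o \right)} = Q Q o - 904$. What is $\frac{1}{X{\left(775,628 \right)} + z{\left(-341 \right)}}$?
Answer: $\frac{1}{377307978} \approx 2.6504 \cdot 10^{-9}$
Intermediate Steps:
$X{\left(Q,o \right)} = -904 + o Q^{2}$ ($X{\left(Q,o \right)} = Q^{2} o - 904 = o Q^{2} - 904 = -904 + o Q^{2}$)
$z{\left(U \right)} = -922 + U^{2} - 3 U$
$\frac{1}{X{\left(775,628 \right)} + z{\left(-341 \right)}} = \frac{1}{\left(-904 + 628 \cdot 775^{2}\right) - \left(-101 - 116281\right)} = \frac{1}{\left(-904 + 628 \cdot 600625\right) + \left(-922 + 116281 + 1023\right)} = \frac{1}{\left(-904 + 377192500\right) + 116382} = \frac{1}{377191596 + 116382} = \frac{1}{377307978}$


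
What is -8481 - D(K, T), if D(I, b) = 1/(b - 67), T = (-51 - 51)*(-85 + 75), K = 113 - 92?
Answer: -8082394/953 ≈ -8481.0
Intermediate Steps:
K = 21
T = 1020 (T = -102*(-10) = 1020)
D(I, b) = 1/(-67 + b)
-8481 - D(K, T) = -8481 - 1/(-67 + 1020) = -8481 - 1/953 = -8082394/953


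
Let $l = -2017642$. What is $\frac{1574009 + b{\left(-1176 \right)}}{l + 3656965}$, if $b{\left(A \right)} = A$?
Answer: $\frac{1572833}{1639323} \approx 0.95944$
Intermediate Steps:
$\frac{1574009 + b{\left(-1176 \right)}}{l + 3656965} = \frac{1574009 - 1176}{-2017642 + 3656965} = \frac{1572833}{1639323}$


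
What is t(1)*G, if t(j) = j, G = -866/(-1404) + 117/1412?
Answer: 346765/495612 ≈ 0.69967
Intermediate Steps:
G = 346765/495612 (G = -866*(-1/1404) + 117*(1/1412) = 433/702 + 117/1412 = 346765/495612 ≈ 0.69967)
t(1)*G = 1*(346765/495612) = 346765/495612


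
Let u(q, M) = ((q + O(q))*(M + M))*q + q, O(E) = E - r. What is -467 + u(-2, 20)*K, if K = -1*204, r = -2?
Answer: -32699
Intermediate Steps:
O(E) = 2 + E (O(E) = E - 1*(-2) = E + 2 = 2 + E)
K = -204
u(q, M) = q + 2*M*q*(2 + 2*q) (u(q, M) = ((q + (2 + q))*(M + M))*q + q = ((2 + 2*q)*(2*M))*q + q = (2*M*(2 + 2*q))*q + q = 2*M*q*(2 + 2*q) + q = q + 2*M*q*(2 + 2*q))
-467 + u(-2, 20)*K = -467 - 2*(1 + 4*20 + 4*20*(-2))*(-204) = -467 - 2*(1 + 80 - 160)*(-204) = -467 - 2*(-79)*(-204) = -467 + 158*(-204) = -467 - 32232 = -32699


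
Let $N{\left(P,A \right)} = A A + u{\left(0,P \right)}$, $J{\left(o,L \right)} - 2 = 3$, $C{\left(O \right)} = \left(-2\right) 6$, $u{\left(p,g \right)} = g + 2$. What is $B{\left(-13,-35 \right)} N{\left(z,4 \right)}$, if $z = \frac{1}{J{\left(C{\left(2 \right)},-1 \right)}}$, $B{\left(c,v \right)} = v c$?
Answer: $8281$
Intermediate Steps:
$u{\left(p,g \right)} = 2 + g$
$C{\left(O \right)} = -12$
$J{\left(o,L \right)} = 5$ ($J{\left(o,L \right)} = 2 + 3 = 5$)
$B{\left(c,v \right)} = c v$
$z = \frac{1}{5} \approx 0.2$
$N{\left(P,A \right)} = 2 + P + A^{2}$ ($N{\left(P,A \right)} = A A + \left(2 + P\right) = A^{2} + \left(2 + P\right) = 2 + P + A^{2}$)
$B{\left(-13,-35 \right)} N{\left(z,4 \right)} = \left(-13\right) \left(-35\right) \left(2 + \frac{1}{5} + 4^{2}\right) = 455 \left(2 + \frac{1}{5} + 16\right) = 455 \cdot \frac{91}{5} = 8281$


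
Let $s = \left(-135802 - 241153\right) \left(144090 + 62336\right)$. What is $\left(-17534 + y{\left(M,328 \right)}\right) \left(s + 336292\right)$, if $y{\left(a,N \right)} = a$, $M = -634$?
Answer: $1413706157742384$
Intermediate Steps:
$s = -77813312830$ ($s = \left(-376955\right) 206426 = -77813312830$)
$\left(-17534 + y{\left(M,328 \right)}\right) \left(s + 336292\right) = \left(-17534 - 634\right) \left(-77813312830 + 336292\right) = \left(-18168\right) \left(-77812976538\right) = 1413706157742384$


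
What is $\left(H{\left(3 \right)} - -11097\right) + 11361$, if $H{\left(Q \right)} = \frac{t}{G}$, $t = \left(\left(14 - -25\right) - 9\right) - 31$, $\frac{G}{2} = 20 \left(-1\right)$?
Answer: $\frac{898321}{40} \approx 22458.0$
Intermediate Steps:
$G = -40$ ($G = 2 \cdot 20 \left(-1\right) = 2 \left(-20\right) = -40$)
$t = -1$ ($t = \left(\left(14 + 25\right) - 9\right) - 31 = \left(39 - 9\right) - 31 = 30 - 31 = -1$)
$H{\left(Q \right)} = \frac{1}{40}$ ($H{\left(Q \right)} = - \frac{1}{-40} = \left(-1\right) \left(- \frac{1}{40}\right) = \frac{1}{40}$)
$\left(H{\left(3 \right)} - -11097\right) + 11361 = \left(\frac{1}{40} - -11097\right) + 11361 = \left(\frac{1}{40} + 11097\right) + 11361 = \frac{443881}{40} + 11361 = \frac{898321}{40}$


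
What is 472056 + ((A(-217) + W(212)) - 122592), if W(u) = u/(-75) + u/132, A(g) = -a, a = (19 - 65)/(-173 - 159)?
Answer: 47858908663/136950 ≈ 3.4946e+5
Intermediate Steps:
a = 23/166 (a = -46/(-332) = -46*(-1/332) = 23/166 ≈ 0.13855)
A(g) = -23/166 (A(g) = -1*23/166 = -23/166)
W(u) = -19*u/3300 (W(u) = u*(-1/75) + u*(1/132) = -u/75 + u/132 = -19*u/3300)
472056 + ((A(-217) + W(212)) - 122592) = 472056 + ((-23/166 - 19/3300*212) - 122592) = 472056 + ((-23/166 - 1007/825) - 122592) = 472056 + (-186137/136950 - 122592) = 472056 - 16789160537/136950 = 47858908663/136950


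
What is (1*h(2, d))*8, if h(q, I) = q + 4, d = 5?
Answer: 48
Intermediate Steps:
h(q, I) = 4 + q
(1*h(2, d))*8 = (1*(4 + 2))*8 = (1*6)*8 = 6*8 = 48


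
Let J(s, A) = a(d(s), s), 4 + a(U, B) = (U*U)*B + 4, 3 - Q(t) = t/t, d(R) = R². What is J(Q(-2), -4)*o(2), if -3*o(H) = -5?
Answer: 160/3 ≈ 53.333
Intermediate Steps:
o(H) = 5/3 (o(H) = -⅓*(-5) = 5/3)
Q(t) = 2 (Q(t) = 3 - t/t = 3 - 1*1 = 3 - 1 = 2)
a(U, B) = B*U² (a(U, B) = -4 + ((U*U)*B + 4) = -4 + (U²*B + 4) = -4 + (B*U² + 4) = -4 + (4 + B*U²) = B*U²)
J(s, A) = s⁵ (J(s, A) = s*(s²)² = s*s⁴ = s⁵)
J(Q(-2), -4)*o(2) = 2⁵*(5/3) = 32*(5/3) = 160/3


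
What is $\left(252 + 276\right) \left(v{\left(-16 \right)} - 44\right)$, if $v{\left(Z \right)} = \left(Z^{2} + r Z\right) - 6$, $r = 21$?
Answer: $-68640$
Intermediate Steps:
$v{\left(Z \right)} = -6 + Z^{2} + 21 Z$ ($v{\left(Z \right)} = \left(Z^{2} + 21 Z\right) - 6 = -6 + Z^{2} + 21 Z$)
$\left(252 + 276\right) \left(v{\left(-16 \right)} - 44\right) = \left(252 + 276\right) \left(\left(-6 + \left(-16\right)^{2} + 21 \left(-16\right)\right) - 44\right) = 528 \left(\left(-6 + 256 - 336\right) - 44\right) = 528 \left(-86 - 44\right) = 528 \left(-130\right) = -68640$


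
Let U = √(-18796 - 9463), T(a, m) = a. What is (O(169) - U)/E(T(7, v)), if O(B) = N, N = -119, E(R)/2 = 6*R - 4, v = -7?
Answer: -119/76 - I*√28259/76 ≈ -1.5658 - 2.2119*I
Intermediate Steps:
E(R) = -8 + 12*R (E(R) = 2*(6*R - 4) = 2*(-4 + 6*R) = -8 + 12*R)
U = I*√28259 (U = √(-28259) = I*√28259 ≈ 168.1*I)
O(B) = -119
(O(169) - U)/E(T(7, v)) = (-119 - I*√28259)/(-8 + 12*7) = (-119 - I*√28259)/(-8 + 84) = (-119 - I*√28259)/76 = (-119 - I*√28259)*(1/76) = -119/76 - I*√28259/76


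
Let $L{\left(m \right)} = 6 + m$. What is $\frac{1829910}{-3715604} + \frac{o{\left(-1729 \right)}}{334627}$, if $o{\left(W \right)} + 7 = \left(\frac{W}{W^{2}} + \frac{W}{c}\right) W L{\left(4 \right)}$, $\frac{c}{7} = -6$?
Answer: $- \frac{212412247729}{81087483894} \approx -2.6195$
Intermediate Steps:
$c = -42$ ($c = 7 \left(-6\right) = -42$)
$o{\left(W \right)} = -7 + 10 W \left(\frac{1}{W} - \frac{W}{42}\right)$ ($o{\left(W \right)} = -7 + \left(\frac{W}{W^{2}} + \frac{W}{-42}\right) W \left(6 + 4\right) = -7 + \left(\frac{W}{W^{2}} + W \left(- \frac{1}{42}\right)\right) W 10 = -7 + \left(\frac{1}{W} - \frac{W}{42}\right) W 10 = -7 + W \left(\frac{1}{W} - \frac{W}{42}\right) 10 = -7 + 10 W \left(\frac{1}{W} - \frac{W}{42}\right)$)
$\frac{1829910}{-3715604} + \frac{o{\left(-1729 \right)}}{334627} = \frac{1829910}{-3715604} + \frac{3 - \frac{5 \left(-1729\right)^{2}}{21}}{334627} = 1829910 \left(- \frac{1}{3715604}\right) + \left(3 - \frac{2135315}{3}\right) \frac{1}{334627} = - \frac{914955}{1857802} + \left(3 - \frac{2135315}{3}\right) \frac{1}{334627} = - \frac{914955}{1857802} - \frac{2135306}{1003881} = - \frac{212412247729}{81087483894}$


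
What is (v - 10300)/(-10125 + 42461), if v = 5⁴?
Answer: -225/752 ≈ -0.29920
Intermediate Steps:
v = 625
(v - 10300)/(-10125 + 42461) = (625 - 10300)/(-10125 + 42461) = -9675/32336 = -9675*1/32336 = -225/752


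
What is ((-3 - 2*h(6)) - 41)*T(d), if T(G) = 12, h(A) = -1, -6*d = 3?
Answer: -504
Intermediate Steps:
d = -½ (d = -⅙*3 = -½ ≈ -0.50000)
((-3 - 2*h(6)) - 41)*T(d) = ((-3 - 2*(-1)) - 41)*12 = ((-3 + 2) - 41)*12 = (-1 - 41)*12 = -42*12 = -504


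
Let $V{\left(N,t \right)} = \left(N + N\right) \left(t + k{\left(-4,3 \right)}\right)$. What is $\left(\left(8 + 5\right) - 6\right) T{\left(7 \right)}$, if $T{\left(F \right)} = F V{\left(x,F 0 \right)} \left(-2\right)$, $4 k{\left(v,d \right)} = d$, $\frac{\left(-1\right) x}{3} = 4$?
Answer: $1764$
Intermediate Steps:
$x = -12$ ($x = \left(-3\right) 4 = -12$)
$k{\left(v,d \right)} = \frac{d}{4}$
$V{\left(N,t \right)} = 2 N \left(\frac{3}{4} + t\right)$ ($V{\left(N,t \right)} = \left(N + N\right) \left(t + \frac{1}{4} \cdot 3\right) = 2 N \left(t + \frac{3}{4}\right) = 2 N \left(\frac{3}{4} + t\right)$)
$T{\left(F \right)} = 36 F$ ($T{\left(F \right)} = F \frac{1}{2} \left(-12\right) \left(3 + 4 F 0\right) \left(-2\right) = F \frac{1}{2} \left(-12\right) \left(3 + 4 \cdot 0\right) \left(-2\right) = F \frac{1}{2} \left(-12\right) \left(3 + 0\right) \left(-2\right) = F \frac{1}{2} \left(-12\right) 3 \left(-2\right) = F \left(-18\right) \left(-2\right) = - 18 F \left(-2\right) = 36 F$)
$\left(\left(8 + 5\right) - 6\right) T{\left(7 \right)} = \left(\left(8 + 5\right) - 6\right) 36 \cdot 7 = \left(13 - 6\right) 252 = 7 \cdot 252 = 1764$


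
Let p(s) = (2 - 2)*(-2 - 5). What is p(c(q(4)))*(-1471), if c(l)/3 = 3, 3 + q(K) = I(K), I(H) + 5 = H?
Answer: 0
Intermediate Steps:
I(H) = -5 + H
q(K) = -8 + K (q(K) = -3 + (-5 + K) = -8 + K)
c(l) = 9 (c(l) = 3*3 = 9)
p(s) = 0 (p(s) = 0*(-7) = 0)
p(c(q(4)))*(-1471) = 0*(-1471) = 0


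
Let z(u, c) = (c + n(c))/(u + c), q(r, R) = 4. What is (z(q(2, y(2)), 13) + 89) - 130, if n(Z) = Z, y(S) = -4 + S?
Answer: -671/17 ≈ -39.471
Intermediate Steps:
z(u, c) = 2*c/(c + u) (z(u, c) = (c + c)/(u + c) = (2*c)/(c + u) = 2*c/(c + u))
(z(q(2, y(2)), 13) + 89) - 130 = (2*13/(13 + 4) + 89) - 130 = (2*13/17 + 89) - 130 = (2*13*(1/17) + 89) - 130 = (26/17 + 89) - 130 = 1539/17 - 130 = -671/17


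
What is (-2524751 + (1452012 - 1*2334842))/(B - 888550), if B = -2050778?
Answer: 3407581/2939328 ≈ 1.1593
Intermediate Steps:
(-2524751 + (1452012 - 1*2334842))/(B - 888550) = (-2524751 + (1452012 - 1*2334842))/(-2050778 - 888550) = (-2524751 + (1452012 - 2334842))/(-2939328) = (-2524751 - 882830)*(-1/2939328) = -3407581*(-1/2939328) = 3407581/2939328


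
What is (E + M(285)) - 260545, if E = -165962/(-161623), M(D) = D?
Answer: -42063836018/161623 ≈ -2.6026e+5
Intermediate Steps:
E = 165962/161623 (E = -165962*(-1/161623) = 165962/161623 ≈ 1.0268)
(E + M(285)) - 260545 = (165962/161623 + 285) - 260545 = 46228517/161623 - 260545 = -42063836018/161623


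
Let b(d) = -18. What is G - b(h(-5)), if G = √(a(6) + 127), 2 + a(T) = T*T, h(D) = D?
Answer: 18 + √161 ≈ 30.689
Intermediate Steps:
a(T) = -2 + T² (a(T) = -2 + T*T = -2 + T²)
G = √161 (G = √((-2 + 6²) + 127) = √((-2 + 36) + 127) = √(34 + 127) = √161 ≈ 12.689)
G - b(h(-5)) = √161 - 1*(-18) = √161 + 18 = 18 + √161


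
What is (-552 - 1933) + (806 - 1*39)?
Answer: -1718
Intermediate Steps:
(-552 - 1933) + (806 - 1*39) = -2485 + (806 - 39) = -2485 + 767 = -1718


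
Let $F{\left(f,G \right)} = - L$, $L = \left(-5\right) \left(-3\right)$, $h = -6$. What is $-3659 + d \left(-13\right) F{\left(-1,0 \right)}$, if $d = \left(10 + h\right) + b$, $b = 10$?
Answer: $-929$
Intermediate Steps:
$L = 15$
$F{\left(f,G \right)} = -15$ ($F{\left(f,G \right)} = \left(-1\right) 15 = -15$)
$d = 14$ ($d = \left(10 - 6\right) + 10 = 4 + 10 = 14$)
$-3659 + d \left(-13\right) F{\left(-1,0 \right)} = -3659 + 14 \left(-13\right) \left(-15\right) = -3659 - -2730 = -3659 + 2730 = -929$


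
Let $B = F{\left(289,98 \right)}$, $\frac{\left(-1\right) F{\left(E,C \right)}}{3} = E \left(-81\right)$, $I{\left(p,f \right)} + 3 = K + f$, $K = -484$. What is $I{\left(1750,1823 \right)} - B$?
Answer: $-68891$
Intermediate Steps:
$I{\left(p,f \right)} = -487 + f$ ($I{\left(p,f \right)} = -3 + \left(-484 + f\right) = -487 + f$)
$F{\left(E,C \right)} = 243 E$ ($F{\left(E,C \right)} = - 3 E \left(-81\right) = - 3 \left(- 81 E\right) = 243 E$)
$B = 70227$ ($B = 243 \cdot 289 = 70227$)
$I{\left(1750,1823 \right)} - B = \left(-487 + 1823\right) - 70227 = 1336 - 70227 = -68891$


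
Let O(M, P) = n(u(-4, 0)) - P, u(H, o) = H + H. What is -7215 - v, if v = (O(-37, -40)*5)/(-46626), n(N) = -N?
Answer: -56067725/7771 ≈ -7215.0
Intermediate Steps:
u(H, o) = 2*H
O(M, P) = 8 - P (O(M, P) = -2*(-4) - P = -1*(-8) - P = 8 - P)
v = -40/7771 (v = ((8 - 1*(-40))*5)/(-46626) = ((8 + 40)*5)*(-1/46626) = (48*5)*(-1/46626) = 240*(-1/46626) = -40/7771 ≈ -0.0051473)
-7215 - v = -7215 - 1*(-40/7771) = -7215 + 40/7771 = -56067725/7771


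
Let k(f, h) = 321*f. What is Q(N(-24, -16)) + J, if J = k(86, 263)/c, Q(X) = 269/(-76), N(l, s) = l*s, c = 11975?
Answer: -1123219/910100 ≈ -1.2342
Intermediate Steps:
Q(X) = -269/76 (Q(X) = 269*(-1/76) = -269/76)
J = 27606/11975 (J = (321*86)/11975 = 27606*(1/11975) = 27606/11975 ≈ 2.3053)
Q(N(-24, -16)) + J = -269/76 + 27606/11975 = -1123219/910100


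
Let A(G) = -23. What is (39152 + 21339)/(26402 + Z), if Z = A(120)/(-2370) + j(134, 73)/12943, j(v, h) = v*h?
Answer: 1855555980810/809902454849 ≈ 2.2911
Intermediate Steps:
j(v, h) = h*v
Z = 23481029/30674910 (Z = -23/(-2370) + (73*134)/12943 = -23*(-1/2370) + 9782*(1/12943) = 23/2370 + 9782/12943 = 23481029/30674910 ≈ 0.76548)
(39152 + 21339)/(26402 + Z) = (39152 + 21339)/(26402 + 23481029/30674910) = 60491/(809902454849/30674910) = 60491*(30674910/809902454849) = 1855555980810/809902454849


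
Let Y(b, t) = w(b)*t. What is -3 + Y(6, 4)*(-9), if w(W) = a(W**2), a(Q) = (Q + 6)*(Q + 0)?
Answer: -54435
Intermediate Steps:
a(Q) = Q*(6 + Q) (a(Q) = (6 + Q)*Q = Q*(6 + Q))
w(W) = W**2*(6 + W**2)
Y(b, t) = t*b**2*(6 + b**2) (Y(b, t) = (b**2*(6 + b**2))*t = t*b**2*(6 + b**2))
-3 + Y(6, 4)*(-9) = -3 + (4*6**2*(6 + 6**2))*(-9) = -3 + (4*36*(6 + 36))*(-9) = -3 + (4*36*42)*(-9) = -3 + 6048*(-9) = -3 - 54432 = -54435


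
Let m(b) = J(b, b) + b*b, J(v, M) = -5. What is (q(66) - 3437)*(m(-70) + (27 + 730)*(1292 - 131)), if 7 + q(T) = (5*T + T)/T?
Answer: -3038408136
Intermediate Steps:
q(T) = -1 (q(T) = -7 + (5*T + T)/T = -7 + (6*T)/T = -7 + 6 = -1)
m(b) = -5 + b**2 (m(b) = -5 + b*b = -5 + b**2)
(q(66) - 3437)*(m(-70) + (27 + 730)*(1292 - 131)) = (-1 - 3437)*((-5 + (-70)**2) + (27 + 730)*(1292 - 131)) = -3438*((-5 + 4900) + 757*1161) = -3438*(4895 + 878877) = -3438*883772 = -3038408136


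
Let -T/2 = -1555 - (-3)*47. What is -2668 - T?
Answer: -5496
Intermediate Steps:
T = 2828 (T = -2*(-1555 - (-3)*47) = -2*(-1555 - 1*(-141)) = -2*(-1555 + 141) = -2*(-1414) = 2828)
-2668 - T = -2668 - 1*2828 = -2668 - 2828 = -5496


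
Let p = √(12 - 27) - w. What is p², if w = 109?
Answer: (109 - I*√15)² ≈ 11866.0 - 844.31*I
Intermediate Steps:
p = -109 + I*√15 (p = √(12 - 27) - 1*109 = √(-15) - 109 = I*√15 - 109 = -109 + I*√15 ≈ -109.0 + 3.873*I)
p² = (-109 + I*√15)²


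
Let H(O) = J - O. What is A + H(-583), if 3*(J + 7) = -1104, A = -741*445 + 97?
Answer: -329440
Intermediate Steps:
A = -329648 (A = -329745 + 97 = -329648)
J = -375 (J = -7 + (1/3)*(-1104) = -7 - 368 = -375)
H(O) = -375 - O
A + H(-583) = -329648 + (-375 - 1*(-583)) = -329648 + (-375 + 583) = -329648 + 208 = -329440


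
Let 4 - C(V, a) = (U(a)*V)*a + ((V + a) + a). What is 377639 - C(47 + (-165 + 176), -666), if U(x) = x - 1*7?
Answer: 26373005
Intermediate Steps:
U(x) = -7 + x (U(x) = x - 7 = -7 + x)
C(V, a) = 4 - V - 2*a - V*a*(-7 + a) (C(V, a) = 4 - (((-7 + a)*V)*a + ((V + a) + a)) = 4 - ((V*(-7 + a))*a + (V + 2*a)) = 4 - (V*a*(-7 + a) + (V + 2*a)) = 4 - (V + 2*a + V*a*(-7 + a)) = 4 + (-V - 2*a - V*a*(-7 + a)) = 4 - V - 2*a - V*a*(-7 + a))
377639 - C(47 + (-165 + 176), -666) = 377639 - (4 - (47 + (-165 + 176)) - 2*(-666) - 1*(47 + (-165 + 176))*(-666)*(-7 - 666)) = 377639 - (4 - (47 + 11) + 1332 - 1*(47 + 11)*(-666)*(-673)) = 377639 - (4 - 1*58 + 1332 - 1*58*(-666)*(-673)) = 377639 - (4 - 58 + 1332 - 25996644) = 377639 - 1*(-25995366) = 377639 + 25995366 = 26373005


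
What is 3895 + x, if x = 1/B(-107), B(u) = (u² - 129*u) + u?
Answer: 97939776/25145 ≈ 3895.0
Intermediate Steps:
B(u) = u² - 128*u
x = 1/25145 (x = 1/(-107*(-128 - 107)) = 1/(-107*(-235)) = 1/25145 ≈ 3.9769e-5)
3895 + x = 3895 + 1/25145 = 97939776/25145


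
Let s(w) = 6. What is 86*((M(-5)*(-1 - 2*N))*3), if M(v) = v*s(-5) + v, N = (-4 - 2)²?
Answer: 659190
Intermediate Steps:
N = 36 (N = (-6)² = 36)
M(v) = 7*v (M(v) = v*6 + v = 6*v + v = 7*v)
86*((M(-5)*(-1 - 2*N))*3) = 86*(((7*(-5))*(-1 - 2*36))*3) = 86*(-35*(-1 - 72)*3) = 86*(-35*(-73)*3) = 86*(2555*3) = 86*7665 = 659190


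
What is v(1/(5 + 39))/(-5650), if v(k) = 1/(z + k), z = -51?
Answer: 22/6336475 ≈ 3.4720e-6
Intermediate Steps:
v(k) = 1/(-51 + k)
v(1/(5 + 39))/(-5650) = 1/(-51 + 1/(5 + 39)*(-5650)) = -1/5650/(-51 + 1/44) = -1/5650/(-2243/44) = -44/2243*(-1/5650) = 22/6336475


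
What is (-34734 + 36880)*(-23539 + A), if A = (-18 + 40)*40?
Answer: -48626214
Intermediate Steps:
A = 880 (A = 22*40 = 880)
(-34734 + 36880)*(-23539 + A) = (-34734 + 36880)*(-23539 + 880) = 2146*(-22659) = -48626214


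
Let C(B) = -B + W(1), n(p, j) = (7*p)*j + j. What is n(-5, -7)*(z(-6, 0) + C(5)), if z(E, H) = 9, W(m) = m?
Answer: 1190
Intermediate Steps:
n(p, j) = j + 7*j*p (n(p, j) = 7*j*p + j = j + 7*j*p)
C(B) = 1 - B (C(B) = -B + 1 = 1 - B)
n(-5, -7)*(z(-6, 0) + C(5)) = (-7*(1 + 7*(-5)))*(9 + (1 - 1*5)) = (-7*(1 - 35))*(9 + (1 - 5)) = (-7*(-34))*(9 - 4) = 238*5 = 1190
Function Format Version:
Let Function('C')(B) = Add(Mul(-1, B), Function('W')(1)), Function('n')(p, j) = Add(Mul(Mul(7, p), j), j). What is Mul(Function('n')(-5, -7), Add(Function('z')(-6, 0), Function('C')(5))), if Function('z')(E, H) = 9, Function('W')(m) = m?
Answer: 1190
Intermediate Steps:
Function('n')(p, j) = Add(j, Mul(7, j, p)) (Function('n')(p, j) = Add(Mul(7, j, p), j) = Add(j, Mul(7, j, p)))
Function('C')(B) = Add(1, Mul(-1, B)) (Function('C')(B) = Add(Mul(-1, B), 1) = Add(1, Mul(-1, B)))
Mul(Function('n')(-5, -7), Add(Function('z')(-6, 0), Function('C')(5))) = Mul(Mul(-7, Add(1, Mul(7, -5))), Add(9, Add(1, Mul(-1, 5)))) = Mul(Mul(-7, Add(1, -35)), Add(9, Add(1, -5))) = Mul(Mul(-7, -34), Add(9, -4)) = Mul(238, 5) = 1190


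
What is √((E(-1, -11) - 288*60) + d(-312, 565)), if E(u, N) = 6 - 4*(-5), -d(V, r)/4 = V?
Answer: I*√16006 ≈ 126.51*I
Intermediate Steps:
d(V, r) = -4*V
E(u, N) = 26 (E(u, N) = 6 + 20 = 26)
√((E(-1, -11) - 288*60) + d(-312, 565)) = √((26 - 288*60) - 4*(-312)) = √((26 - 17280) + 1248) = √(-17254 + 1248) = √(-16006) = I*√16006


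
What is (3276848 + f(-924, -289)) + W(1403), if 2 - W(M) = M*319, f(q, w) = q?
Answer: 2828369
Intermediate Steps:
W(M) = 2 - 319*M (W(M) = 2 - M*319 = 2 - 319*M)
(3276848 + f(-924, -289)) + W(1403) = (3276848 - 924) + (2 - 319*1403) = 3275924 + (2 - 447557) = 3275924 - 447555 = 2828369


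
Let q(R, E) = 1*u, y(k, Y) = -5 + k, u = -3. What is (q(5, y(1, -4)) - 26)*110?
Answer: -3190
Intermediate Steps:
q(R, E) = -3 (q(R, E) = 1*(-3) = -3)
(q(5, y(1, -4)) - 26)*110 = (-3 - 26)*110 = -29*110 = -3190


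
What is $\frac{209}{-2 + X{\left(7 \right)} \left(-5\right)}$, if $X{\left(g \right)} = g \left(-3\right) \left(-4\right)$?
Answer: $- \frac{209}{422} \approx -0.49526$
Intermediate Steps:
$X{\left(g \right)} = 12 g$ ($X{\left(g \right)} = - 3 g \left(-4\right) = 12 g$)
$\frac{209}{-2 + X{\left(7 \right)} \left(-5\right)} = \frac{209}{-2 + 12 \cdot 7 \left(-5\right)} = \frac{209}{-2 + 84 \left(-5\right)} = \frac{209}{-2 - 420} = \frac{209}{-422} = 209 \left(- \frac{1}{422}\right) = - \frac{209}{422}$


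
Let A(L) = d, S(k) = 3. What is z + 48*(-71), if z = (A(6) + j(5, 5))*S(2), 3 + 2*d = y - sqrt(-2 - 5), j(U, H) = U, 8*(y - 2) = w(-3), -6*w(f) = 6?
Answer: -54315/16 - 3*I*sqrt(7)/2 ≈ -3394.7 - 3.9686*I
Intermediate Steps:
w(f) = -1 (w(f) = -1/6*6 = -1)
y = 15/8 (y = 2 + (1/8)*(-1) = 2 - 1/8 = 15/8 ≈ 1.8750)
d = -9/16 - I*sqrt(7)/2 (d = -3/2 + (15/8 - sqrt(-2 - 5))/2 = -3/2 + (15/8 - sqrt(-7))/2 = -3/2 + (15/8 - I*sqrt(7))/2 = -3/2 + (15/16 - I*sqrt(7)/2) = -9/16 - I*sqrt(7)/2 ≈ -0.5625 - 1.3229*I)
A(L) = -9/16 - I*sqrt(7)/2
z = 213/16 - 3*I*sqrt(7)/2 (z = ((-9/16 - I*sqrt(7)/2) + 5)*3 = (71/16 - I*sqrt(7)/2)*3 = 213/16 - 3*I*sqrt(7)/2 ≈ 13.313 - 3.9686*I)
z + 48*(-71) = (213/16 - 3*I*sqrt(7)/2) + 48*(-71) = (213/16 - 3*I*sqrt(7)/2) - 3408 = -54315/16 - 3*I*sqrt(7)/2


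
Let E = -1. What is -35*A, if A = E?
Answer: 35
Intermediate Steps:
A = -1
-35*A = -35*(-1) = 35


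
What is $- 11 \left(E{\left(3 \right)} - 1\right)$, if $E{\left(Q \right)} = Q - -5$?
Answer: $-77$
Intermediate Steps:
$E{\left(Q \right)} = 5 + Q$ ($E{\left(Q \right)} = Q + 5 = 5 + Q$)
$- 11 \left(E{\left(3 \right)} - 1\right) = - 11 \left(\left(5 + 3\right) - 1\right) = - 11 \left(8 - 1\right) = \left(-11\right) 7 = -77$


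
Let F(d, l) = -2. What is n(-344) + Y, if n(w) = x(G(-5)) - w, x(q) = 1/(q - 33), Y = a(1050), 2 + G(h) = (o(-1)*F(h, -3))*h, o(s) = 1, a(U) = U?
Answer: 34849/25 ≈ 1394.0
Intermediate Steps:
G(h) = -2 - 2*h (G(h) = -2 + (1*(-2))*h = -2 - 2*h)
Y = 1050
x(q) = 1/(-33 + q)
n(w) = -1/25 - w (n(w) = 1/(-33 + (-2 - 2*(-5))) - w = 1/(-33 + (-2 + 10)) - w = 1/(-33 + 8) - w = 1/(-25) - w = -1/25 - w)
n(-344) + Y = (-1/25 - 1*(-344)) + 1050 = (-1/25 + 344) + 1050 = 8599/25 + 1050 = 34849/25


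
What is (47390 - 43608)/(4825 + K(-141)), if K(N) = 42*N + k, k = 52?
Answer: -3782/1045 ≈ -3.6191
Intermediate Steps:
K(N) = 52 + 42*N (K(N) = 42*N + 52 = 52 + 42*N)
(47390 - 43608)/(4825 + K(-141)) = (47390 - 43608)/(4825 + (52 + 42*(-141))) = 3782/(4825 + (52 - 5922)) = 3782/(4825 - 5870) = 3782/(-1045) = 3782*(-1/1045) = -3782/1045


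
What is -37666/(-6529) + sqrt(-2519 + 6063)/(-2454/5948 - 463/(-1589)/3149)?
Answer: 37666/6529 - 29762370428*sqrt(886)/6138237785 ≈ -138.56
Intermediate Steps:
-37666/(-6529) + sqrt(-2519 + 6063)/(-2454/5948 - 463/(-1589)/3149) = -37666*(-1/6529) + sqrt(3544)/(-2454*1/5948 - 463*(-1/1589)*(1/3149)) = 37666/6529 + (2*sqrt(886))/(-1227/2974 + (463/1589)*(1/3149)) = 37666/6529 + (2*sqrt(886))/(-1227/2974 + 463/5003761) = 37666/6529 + (2*sqrt(886))/(-6138237785/14881185214) = 37666/6529 + (2*sqrt(886))*(-14881185214/6138237785) = 37666/6529 - 29762370428*sqrt(886)/6138237785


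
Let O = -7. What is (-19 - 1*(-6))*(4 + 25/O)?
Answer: -39/7 ≈ -5.5714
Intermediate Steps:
(-19 - 1*(-6))*(4 + 25/O) = (-19 - 1*(-6))*(4 + 25/(-7)) = (-19 + 6)*(4 + 25*(-⅐)) = -13*(4 - 25/7) = -13*3/7 = -39/7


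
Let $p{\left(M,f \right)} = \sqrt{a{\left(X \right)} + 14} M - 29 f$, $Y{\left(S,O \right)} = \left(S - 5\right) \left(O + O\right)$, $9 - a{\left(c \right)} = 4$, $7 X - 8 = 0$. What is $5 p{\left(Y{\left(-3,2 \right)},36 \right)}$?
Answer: $-5220 - 160 \sqrt{19} \approx -5917.4$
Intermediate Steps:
$X = \frac{8}{7}$ ($X = \frac{8}{7} + \frac{1}{7} \cdot 0 = \frac{8}{7} + 0 = \frac{8}{7} \approx 1.1429$)
$a{\left(c \right)} = 5$ ($a{\left(c \right)} = 9 - 4 = 5$)
$Y{\left(S,O \right)} = 2 O \left(-5 + S\right)$ ($Y{\left(S,O \right)} = \left(-5 + S\right) 2 O = 2 O \left(-5 + S\right)$)
$p{\left(M,f \right)} = - 29 f + M \sqrt{19}$ ($p{\left(M,f \right)} = \sqrt{5 + 14} M - 29 f = \sqrt{19} M - 29 f = M \sqrt{19} - 29 f = - 29 f + M \sqrt{19}$)
$5 p{\left(Y{\left(-3,2 \right)},36 \right)} = 5 \left(\left(-29\right) 36 + 2 \cdot 2 \left(-5 - 3\right) \sqrt{19}\right) = 5 \left(-1044 + 2 \cdot 2 \left(-8\right) \sqrt{19}\right) = 5 \left(-1044 - 32 \sqrt{19}\right) = -5220 - 160 \sqrt{19}$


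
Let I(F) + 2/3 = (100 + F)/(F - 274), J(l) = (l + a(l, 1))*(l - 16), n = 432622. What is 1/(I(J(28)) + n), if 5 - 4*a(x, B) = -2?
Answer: 249/107724083 ≈ 2.3115e-6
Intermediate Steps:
a(x, B) = 7/4 (a(x, B) = 5/4 - ¼*(-2) = 5/4 + ½ = 7/4)
J(l) = (-16 + l)*(7/4 + l) (J(l) = (l + 7/4)*(l - 16) = (7/4 + l)*(-16 + l) = (-16 + l)*(7/4 + l))
I(F) = -⅔ + (100 + F)/(-274 + F) (I(F) = -⅔ + (100 + F)/(F - 274) = -⅔ + (100 + F)/(-274 + F))
1/(I(J(28)) + n) = 1/((848 + (-28 + 28² - 57/4*28))/(3*(-274 + (-28 + 28² - 57/4*28))) + 432622) = 1/((848 + (-28 + 784 - 399))/(3*(-274 + (-28 + 784 - 399))) + 432622) = 1/((848 + 357)/(3*(-274 + 357)) + 432622) = 1/((⅓)*1205/83 + 432622) = 1/((⅓)*(1/83)*1205 + 432622) = 1/(1205/249 + 432622) = 1/(107724083/249) = 249/107724083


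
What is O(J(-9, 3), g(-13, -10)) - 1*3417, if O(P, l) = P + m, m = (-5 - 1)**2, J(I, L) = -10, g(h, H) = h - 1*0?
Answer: -3391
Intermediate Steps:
g(h, H) = h (g(h, H) = h + 0 = h)
m = 36 (m = (-6)**2 = 36)
O(P, l) = 36 + P (O(P, l) = P + 36 = 36 + P)
O(J(-9, 3), g(-13, -10)) - 1*3417 = (36 - 10) - 1*3417 = 26 - 3417 = -3391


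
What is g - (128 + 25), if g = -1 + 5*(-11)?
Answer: -209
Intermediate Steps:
g = -56 (g = -1 - 55 = -56)
g - (128 + 25) = -56 - (128 + 25) = -56 - 1*153 = -56 - 153 = -209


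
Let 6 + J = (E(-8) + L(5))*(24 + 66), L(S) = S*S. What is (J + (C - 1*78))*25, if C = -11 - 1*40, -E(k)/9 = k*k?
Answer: -1243125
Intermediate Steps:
E(k) = -9*k² (E(k) = -9*k*k = -9*k²)
L(S) = S²
J = -49596 (J = -6 + (-9*(-8)² + 5²)*(24 + 66) = -6 + (-9*64 + 25)*90 = -6 + (-576 + 25)*90 = -6 - 551*90 = -6 - 49590 = -49596)
C = -51 (C = -11 - 40 = -51)
(J + (C - 1*78))*25 = (-49596 + (-51 - 1*78))*25 = (-49596 + (-51 - 78))*25 = (-49596 - 129)*25 = -49725*25 = -1243125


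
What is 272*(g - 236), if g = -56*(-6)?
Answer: 27200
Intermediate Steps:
g = 336
272*(g - 236) = 272*(336 - 236) = 272*100 = 27200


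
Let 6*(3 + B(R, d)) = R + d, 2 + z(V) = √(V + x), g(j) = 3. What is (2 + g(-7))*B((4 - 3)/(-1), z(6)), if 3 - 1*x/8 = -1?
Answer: -35/2 + 5*√38/6 ≈ -12.363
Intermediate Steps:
x = 32 (x = 24 - 8*(-1) = 24 + 8 = 32)
z(V) = -2 + √(32 + V) (z(V) = -2 + √(V + 32) = -2 + √(32 + V))
B(R, d) = -3 + R/6 + d/6 (B(R, d) = -3 + (R + d)/6 = -3 + (R/6 + d/6) = -3 + R/6 + d/6)
(2 + g(-7))*B((4 - 3)/(-1), z(6)) = (2 + 3)*(-3 + ((4 - 3)/(-1))/6 + (-2 + √(32 + 6))/6) = 5*(-3 + (1*(-1))/6 + (-2 + √38)/6) = 5*(-3 + (⅙)*(-1) + (-⅓ + √38/6)) = 5*(-3 - ⅙ + (-⅓ + √38/6)) = 5*(-7/2 + √38/6) = -35/2 + 5*√38/6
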